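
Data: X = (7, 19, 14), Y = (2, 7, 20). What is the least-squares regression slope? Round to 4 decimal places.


b = sum((xi-xbar)(yi-ybar)) / sum((xi-xbar)^2)
n = 3, xbar = 40/3 ≈ 13.333333, ybar = 29/3 ≈ 9.666667
Sxy = sum((xi-xbar)(yi-ybar)) = 121/3 ≈ 40.333333
Sxx = sum((xi-xbar)^2) = 218/3 ≈ 72.666667
b = Sxy / Sxx = 121/218 ≈ 0.555046

0.5550


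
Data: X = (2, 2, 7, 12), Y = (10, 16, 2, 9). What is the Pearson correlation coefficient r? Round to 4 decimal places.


r = sum((xi-xbar)(yi-ybar)) / sqrt(sum((xi-xbar)^2) * sum((yi-ybar)^2))
n = 4, xbar = 23/4 = 5.75, ybar = 37/4 = 9.25
Sxy = sum((xi-xbar)(yi-ybar)) = -38.75
Sxx = sum((xi-xbar)^2) = 68.75
Syy = sum((yi-ybar)^2) = 98.75
sqrt(Sxx*Syy) ≈ 82.395767
r = Sxy / sqrt(Sxx*Syy) = -38.75 / 82.395767 ≈ -0.470291

-0.4703


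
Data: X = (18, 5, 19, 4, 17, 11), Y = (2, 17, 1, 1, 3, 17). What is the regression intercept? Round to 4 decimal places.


a = ybar - b*xbar, where b = sum((xi-xbar)(yi-ybar)) / sum((xi-xbar)^2)
n = 6, xbar = 74/6 = 37/3 ≈ 12.333333, ybar = 41/6 ≈ 6.833333
Sxy = sum((xi-xbar)(yi-ybar)) = -371/3 ≈ -123.666667
Sxx = sum((xi-xbar)^2) = 670/3 ≈ 223.333333
b = Sxy / Sxx = -371/670 ≈ -0.553731
a = 6.833333 - (-0.553731) * 12.333333 = 4577/335 ≈ 13.662687

13.6627


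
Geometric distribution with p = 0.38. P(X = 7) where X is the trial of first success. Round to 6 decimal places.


P = (1-p)^(k-1) * p
(1-p)^(k-1) = 0.62^6 ≈ 0.05680024
P = 0.05680024 * 0.38 ≈ 0.02158409

0.021584


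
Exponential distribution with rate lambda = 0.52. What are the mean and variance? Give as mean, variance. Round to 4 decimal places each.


mean = 1/lam, var = 1/lam^2
mean = 1 / 0.52 = 25/13 ≈ 1.923077
lam^2 = 0.52^2 = 0.2704
var = 1 / 0.2704 = 625/169 ≈ 3.698225

1.9231, 3.6982


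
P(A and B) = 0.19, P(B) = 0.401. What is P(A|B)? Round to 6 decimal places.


P(A|B) = P(A and B) / P(B) = 0.19 / 0.401 = 190/401 ≈ 0.47381546

0.473815


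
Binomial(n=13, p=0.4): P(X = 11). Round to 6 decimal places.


P = C(n,k) * p^k * (1-p)^(n-k)
C(13,11) = 78
p^k = 0.4^11 = 0.00004194304
(1-p)^(n-k) = 0.6^2 = 0.36
P = 78 * 0.00004194304 * 0.36 ≈ 0.001178

0.001178


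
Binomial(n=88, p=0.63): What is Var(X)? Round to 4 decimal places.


Var = n*p*(1-p) = 88 * 0.63 * 0.37 = 20.5128

20.5128


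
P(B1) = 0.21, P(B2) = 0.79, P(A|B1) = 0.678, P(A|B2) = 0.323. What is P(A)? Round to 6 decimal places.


P(A) = P(A|B1)*P(B1) + P(A|B2)*P(B2)
P(A|B1)*P(B1) = 0.678 * 0.21 = 0.14238
P(A|B2)*P(B2) = 0.323 * 0.79 = 0.25517
P(A) = 0.14238 + 0.25517 = 0.39755

0.397550


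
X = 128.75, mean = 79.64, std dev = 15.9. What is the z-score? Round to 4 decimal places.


z = (X - mu) / sigma
X - mu = 128.75 - 79.64 = 49.11
z = 49.11 / 15.9 = 1637/530 ≈ 3.088679

3.0887


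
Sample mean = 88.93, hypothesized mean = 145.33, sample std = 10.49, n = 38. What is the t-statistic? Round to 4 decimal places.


t = (xbar - mu0) / (s/sqrt(n))
xbar - mu0 = 88.93 - 145.33 = -56.4
sqrt(38) ≈ 6.16441400
s/sqrt(n) = 10.49 / 6.16441400 ≈ 1.70170271
t = -56.4 / 1.70170271 ≈ -33.143275

-33.1433


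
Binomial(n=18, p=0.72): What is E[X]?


E[X] = n*p = 18 * 0.72 = 12.96

12.96


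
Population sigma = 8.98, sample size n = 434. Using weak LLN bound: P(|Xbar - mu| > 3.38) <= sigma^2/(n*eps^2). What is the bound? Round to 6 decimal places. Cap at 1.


bound = min(1, sigma^2/(n*eps^2))
sigma^2 = 8.98^2 = 80.6404
n*eps^2 = 434 * 3.38^2 = 434 * 11.4244 = 4958.1896
sigma^2/(n*eps^2) = 80.6404 / 4958.1896 ≈ 0.01626408

0.016264


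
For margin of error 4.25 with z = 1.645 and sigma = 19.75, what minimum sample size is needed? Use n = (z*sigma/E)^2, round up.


z*sigma/E = 1.645 * 19.75 / 4.25 = 25991/3400 ≈ 7.644412
(z*sigma/E)^2 ≈ 58.437031
round up: n = 59

59


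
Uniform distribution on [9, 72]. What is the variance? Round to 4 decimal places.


Var = (b-a)^2 / 12
(b-a)^2 = (72 - 9)^2 = 3969
Var = 3969/12 = 330.75

330.7500


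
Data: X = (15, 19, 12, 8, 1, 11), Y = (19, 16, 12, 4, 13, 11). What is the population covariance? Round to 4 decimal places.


Cov = (1/n)*sum((xi-xbar)(yi-ybar))
n = 6, xbar = 66/6 = 11, ybar = 75/6 = 12.5
sum((xi-xbar)(yi-ybar)) = 74
Cov = 74 / 6 = 37/3 ≈ 12.333333

12.3333


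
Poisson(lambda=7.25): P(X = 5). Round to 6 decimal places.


P = e^(-lam) * lam^k / k!
e^(-7.25) ≈ 0.0007101744
lam^k = 7.25^5 ≈ 20030.418945
k! = 5! = 120
P = 0.0007101744 * 20030.418945 / 120 ≈ 0.118542

0.118542


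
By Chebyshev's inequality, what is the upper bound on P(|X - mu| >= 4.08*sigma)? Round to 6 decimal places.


P <= 1/k^2
k^2 = 4.08^2 = 16.6464
1/k^2 = 1 / 16.6464 ≈ 0.06007305

0.060073


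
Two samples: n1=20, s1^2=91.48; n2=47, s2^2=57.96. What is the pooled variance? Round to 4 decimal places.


sp^2 = ((n1-1)*s1^2 + (n2-1)*s2^2)/(n1+n2-2)
(n1-1)*s1^2 = 19 * 91.48 = 1738.12
(n2-1)*s2^2 = 46 * 57.96 = 2666.16
numerator = 1738.12 + 2666.16 = 4404.28
n1+n2-2 = 65
sp^2 = 4404.28 / 65 = 110107/1625 ≈ 67.758154

67.7582


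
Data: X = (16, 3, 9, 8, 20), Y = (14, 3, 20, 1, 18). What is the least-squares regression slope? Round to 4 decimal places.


b = sum((xi-xbar)(yi-ybar)) / sum((xi-xbar)^2)
n = 5, xbar = 56/5 = 11.2, ybar = 56/5 = 11.2
Sxy = sum((xi-xbar)(yi-ybar)) = 153.8
Sxx = sum((xi-xbar)^2) = 182.8
b = Sxy / Sxx = 769/914 ≈ 0.841357

0.8414


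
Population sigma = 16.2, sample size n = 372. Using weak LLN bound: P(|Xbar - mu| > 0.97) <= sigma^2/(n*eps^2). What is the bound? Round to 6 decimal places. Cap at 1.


bound = min(1, sigma^2/(n*eps^2))
sigma^2 = 16.2^2 = 262.44
n*eps^2 = 372 * 0.97^2 = 372 * 0.9409 = 350.0148
sigma^2/(n*eps^2) = 262.44 / 350.0148 ≈ 0.74979687

0.749797


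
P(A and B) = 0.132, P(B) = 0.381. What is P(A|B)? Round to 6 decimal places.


P(A|B) = P(A and B) / P(B) = 0.132 / 0.381 = 44/127 ≈ 0.34645669

0.346457


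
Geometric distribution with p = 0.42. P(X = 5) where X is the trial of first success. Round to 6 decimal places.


P = (1-p)^(k-1) * p
(1-p)^(k-1) = 0.58^4 ≈ 0.1131650
P = 0.1131650 * 0.42 ≈ 0.04752928

0.047529


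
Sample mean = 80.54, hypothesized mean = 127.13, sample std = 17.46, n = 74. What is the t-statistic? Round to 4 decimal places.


t = (xbar - mu0) / (s/sqrt(n))
xbar - mu0 = 80.54 - 127.13 = -46.59
sqrt(74) ≈ 8.60232527
s/sqrt(n) = 17.46 / 8.60232527 ≈ 2.02968377
t = -46.59 / 2.02968377 ≈ -22.954315

-22.9543


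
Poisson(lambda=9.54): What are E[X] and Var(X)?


E[X] = Var(X) = lambda = 9.54

9.54, 9.54


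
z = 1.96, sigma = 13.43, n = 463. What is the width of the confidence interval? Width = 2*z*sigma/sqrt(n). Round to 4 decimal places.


width = 2*z*sigma/sqrt(n)
2*z*sigma = 2 * 1.96 * 13.43 = 52.6456
sqrt(463) ≈ 21.517435
width = 52.6456 / 21.517435 ≈ 2.446649

2.4466


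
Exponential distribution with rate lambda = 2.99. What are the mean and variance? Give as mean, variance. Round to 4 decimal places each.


mean = 1/lam, var = 1/lam^2
mean = 1 / 2.99 = 100/299 ≈ 0.334448
lam^2 = 2.99^2 = 8.9401
var = 1 / 8.9401 ≈ 0.111856

0.3344, 0.1119


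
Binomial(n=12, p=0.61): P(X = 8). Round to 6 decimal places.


P = C(n,k) * p^k * (1-p)^(n-k)
C(12,8) = 495
p^k = 0.61^8 ≈ 0.01917073
(1-p)^(n-k) = 0.39^4 = 0.02313441
P = 495 * 0.01917073 * 0.02313441 ≈ 0.219534

0.219534


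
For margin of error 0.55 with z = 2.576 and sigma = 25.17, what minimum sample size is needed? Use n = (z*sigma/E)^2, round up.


z*sigma/E = 2.576 * 25.17 / 0.55 = 810474/6875 ≈ 117.887127
(z*sigma/E)^2 ≈ 13897.374777
round up: n = 13898

13898


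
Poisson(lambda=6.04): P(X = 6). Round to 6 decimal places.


P = e^(-lam) * lam^k / k!
e^(-6.04) ≈ 0.002381559
lam^k = 6.04^6 ≈ 48553.621866
k! = 6! = 720
P = 0.002381559 * 48553.621866 / 720 ≈ 0.160602

0.160602


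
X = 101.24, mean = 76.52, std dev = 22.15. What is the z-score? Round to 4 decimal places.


z = (X - mu) / sigma
X - mu = 101.24 - 76.52 = 24.72
z = 24.72 / 22.15 = 2472/2215 ≈ 1.116027

1.1160


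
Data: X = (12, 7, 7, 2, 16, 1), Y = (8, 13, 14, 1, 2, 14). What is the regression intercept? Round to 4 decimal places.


a = ybar - b*xbar, where b = sum((xi-xbar)(yi-ybar)) / sum((xi-xbar)^2)
n = 6, xbar = 45/6 = 7.5, ybar = 52/6 = 26/3 ≈ 8.666667
Sxy = sum((xi-xbar)(yi-ybar)) = -57
Sxx = sum((xi-xbar)^2) = 165.5
b = Sxy / Sxx = -114/331 ≈ -0.344411
a = 8.666667 - (-0.344411) * 7.5 = 11171/993 ≈ 11.249748

11.2497


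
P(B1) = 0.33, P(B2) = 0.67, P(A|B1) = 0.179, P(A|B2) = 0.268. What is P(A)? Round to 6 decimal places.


P(A) = P(A|B1)*P(B1) + P(A|B2)*P(B2)
P(A|B1)*P(B1) = 0.179 * 0.33 = 0.05907
P(A|B2)*P(B2) = 0.268 * 0.67 = 0.17956
P(A) = 0.05907 + 0.17956 = 0.23863

0.238630


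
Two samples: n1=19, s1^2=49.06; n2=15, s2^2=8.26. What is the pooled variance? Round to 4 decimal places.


sp^2 = ((n1-1)*s1^2 + (n2-1)*s2^2)/(n1+n2-2)
(n1-1)*s1^2 = 18 * 49.06 = 883.08
(n2-1)*s2^2 = 14 * 8.26 = 115.64
numerator = 883.08 + 115.64 = 998.72
n1+n2-2 = 32
sp^2 = 998.72 / 32 = 31.21

31.2100


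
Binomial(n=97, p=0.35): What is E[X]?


E[X] = n*p = 97 * 0.35 = 33.95

33.95


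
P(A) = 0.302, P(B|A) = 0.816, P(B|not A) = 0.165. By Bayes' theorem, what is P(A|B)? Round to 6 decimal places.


P(A|B) = P(B|A)*P(A) / P(B), P(B) = P(B|A)*P(A) + P(B|not A)*P(not A)
P(B|A)*P(A) = 0.816 * 0.302 = 0.246432
P(B|not A)*P(not A) = 0.165 * 0.698 = 0.11517
P(B) = 0.246432 + 0.11517 = 0.361602
P(A|B) = 0.246432 / 0.361602 ≈ 0.68150066

0.681501


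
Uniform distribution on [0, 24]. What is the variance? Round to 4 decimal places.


Var = (b-a)^2 / 12
(b-a)^2 = (24 - 0)^2 = 576
Var = 576/12 = 48

48.0000


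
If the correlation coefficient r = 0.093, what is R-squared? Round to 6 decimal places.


R^2 = r^2 = (0.093)^2 = 0.008649

0.008649


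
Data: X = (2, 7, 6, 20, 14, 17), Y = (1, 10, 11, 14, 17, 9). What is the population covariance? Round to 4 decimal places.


Cov = (1/n)*sum((xi-xbar)(yi-ybar))
n = 6, xbar = 66/6 = 11, ybar = 62/6 = 31/3 ≈ 10.333333
sum((xi-xbar)(yi-ybar)) = 127
Cov = 127 / 6 = 127/6 ≈ 21.166667

21.1667


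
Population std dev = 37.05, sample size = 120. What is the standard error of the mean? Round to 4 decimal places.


SE = sigma / sqrt(n)
sqrt(120) ≈ 10.954451
SE = 37.05 / 10.954451 ≈ 3.382187

3.3822


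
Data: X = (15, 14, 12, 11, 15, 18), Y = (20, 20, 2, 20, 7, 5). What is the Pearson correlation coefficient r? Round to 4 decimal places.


r = sum((xi-xbar)(yi-ybar)) / sqrt(sum((xi-xbar)^2) * sum((yi-ybar)^2))
n = 6, xbar = 85/6 ≈ 14.166667, ybar = 74/6 = 37/3 ≈ 12.333333
Sxy = sum((xi-xbar)(yi-ybar)) = -88/3 ≈ -29.333333
Sxx = sum((xi-xbar)^2) = 185/6 ≈ 30.833333
Syy = sum((yi-ybar)^2) = 1096/3 ≈ 365.333333
sqrt(Sxx*Syy) ≈ 106.134087
r = Sxy / sqrt(Sxx*Syy) = -29.333333 / 106.134087 ≈ -0.276380

-0.2764


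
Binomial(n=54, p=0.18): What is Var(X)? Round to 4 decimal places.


Var = n*p*(1-p) = 54 * 0.18 * 0.82 = 7.9704

7.9704


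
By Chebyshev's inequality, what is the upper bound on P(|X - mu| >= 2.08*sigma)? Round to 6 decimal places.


P <= 1/k^2
k^2 = 2.08^2 = 4.3264
1/k^2 = 1 / 4.3264 = 625/2704 ≈ 0.23113905

0.231139


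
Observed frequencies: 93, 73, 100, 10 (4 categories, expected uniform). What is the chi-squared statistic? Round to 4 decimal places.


chi2 = sum((O-E)^2/E), E = total/4
total = 276, E = 276/4 = 69
(93 - 69)^2 / 69 = 576 / 69 = 192/23 ≈ 8.347826
(73 - 69)^2 / 69 = 16 / 69 = 16/69 ≈ 0.231884
(100 - 69)^2 / 69 = 961 / 69 = 961/69 ≈ 13.927536
(10 - 69)^2 / 69 = 3481 / 69 = 3481/69 ≈ 50.449275
chi2 = 1678/23 ≈ 72.956522

72.9565


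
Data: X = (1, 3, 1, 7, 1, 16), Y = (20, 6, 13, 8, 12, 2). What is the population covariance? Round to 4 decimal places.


Cov = (1/n)*sum((xi-xbar)(yi-ybar))
n = 6, xbar = 29/6 ≈ 4.833333, ybar = 61/6 ≈ 10.166667
sum((xi-xbar)(yi-ybar)) = -863/6 ≈ -143.833333
Cov = -143.833333 / 6 = -863/36 ≈ -23.972222

-23.9722


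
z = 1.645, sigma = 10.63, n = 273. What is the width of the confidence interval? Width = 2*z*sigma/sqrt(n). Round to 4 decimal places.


width = 2*z*sigma/sqrt(n)
2*z*sigma = 2 * 1.645 * 10.63 = 34.9727
sqrt(273) ≈ 16.522712
width = 34.9727 / 16.522712 ≈ 2.116644

2.1166


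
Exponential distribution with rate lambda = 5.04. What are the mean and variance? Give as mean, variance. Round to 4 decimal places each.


mean = 1/lam, var = 1/lam^2
mean = 1 / 5.04 = 25/126 ≈ 0.198413
lam^2 = 5.04^2 = 25.4016
var = 1 / 25.4016 ≈ 0.039368

0.1984, 0.0394


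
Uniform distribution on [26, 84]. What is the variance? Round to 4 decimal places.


Var = (b-a)^2 / 12
(b-a)^2 = (84 - 26)^2 = 3364
Var = 3364/12 ≈ 280.333333

280.3333


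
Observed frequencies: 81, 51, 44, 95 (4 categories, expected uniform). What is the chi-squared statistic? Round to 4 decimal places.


chi2 = sum((O-E)^2/E), E = total/4
total = 271, E = 271/4 = 67.75
(81 - 67.75)^2 / 67.75 = 175.5625 / 67.75 = 2809/1084 ≈ 2.591328
(51 - 67.75)^2 / 67.75 = 280.5625 / 67.75 = 4489/1084 ≈ 4.141144
(44 - 67.75)^2 / 67.75 = 564.0625 / 67.75 = 9025/1084 ≈ 8.325646
(95 - 67.75)^2 / 67.75 = 742.5625 / 67.75 = 11881/1084 ≈ 10.960332
chi2 = 7051/271 ≈ 26.018450

26.0185


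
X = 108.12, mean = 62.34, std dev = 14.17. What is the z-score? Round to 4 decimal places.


z = (X - mu) / sigma
X - mu = 108.12 - 62.34 = 45.78
z = 45.78 / 14.17 = 42/13 ≈ 3.230769

3.2308


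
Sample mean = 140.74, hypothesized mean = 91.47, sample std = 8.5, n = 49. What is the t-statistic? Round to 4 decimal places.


t = (xbar - mu0) / (s/sqrt(n))
xbar - mu0 = 140.74 - 91.47 = 49.27
sqrt(49) = 7
s/sqrt(n) = 8.5 / 7 = 17/14 ≈ 1.21428571
t = 49.27 / 1.21428571 = 34489/850 ≈ 40.575294

40.5753


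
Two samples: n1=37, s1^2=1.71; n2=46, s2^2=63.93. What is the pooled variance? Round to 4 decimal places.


sp^2 = ((n1-1)*s1^2 + (n2-1)*s2^2)/(n1+n2-2)
(n1-1)*s1^2 = 36 * 1.71 = 61.56
(n2-1)*s2^2 = 45 * 63.93 = 2876.85
numerator = 61.56 + 2876.85 = 2938.41
n1+n2-2 = 81
sp^2 = 2938.41 / 81 = 10883/300 ≈ 36.276667

36.2767


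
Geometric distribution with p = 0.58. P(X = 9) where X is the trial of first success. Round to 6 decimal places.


P = (1-p)^(k-1) * p
(1-p)^(k-1) = 0.42^8 ≈ 0.0009682652
P = 0.0009682652 * 0.58 ≈ 0.0005615938

0.000562


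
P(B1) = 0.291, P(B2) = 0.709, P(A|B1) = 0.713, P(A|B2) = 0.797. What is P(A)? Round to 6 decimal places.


P(A) = P(A|B1)*P(B1) + P(A|B2)*P(B2)
P(A|B1)*P(B1) = 0.713 * 0.291 = 0.207483
P(A|B2)*P(B2) = 0.797 * 0.709 = 0.565073
P(A) = 0.207483 + 0.565073 = 0.772556

0.772556


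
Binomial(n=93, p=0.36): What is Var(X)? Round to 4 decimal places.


Var = n*p*(1-p) = 93 * 0.36 * 0.64 = 21.4272

21.4272


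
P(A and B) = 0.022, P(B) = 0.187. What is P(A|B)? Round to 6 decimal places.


P(A|B) = P(A and B) / P(B) = 0.022 / 0.187 = 2/17 ≈ 0.11764706

0.117647


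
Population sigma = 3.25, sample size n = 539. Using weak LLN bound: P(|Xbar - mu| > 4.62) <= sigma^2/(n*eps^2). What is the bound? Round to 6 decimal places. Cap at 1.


bound = min(1, sigma^2/(n*eps^2))
sigma^2 = 3.25^2 = 10.5625
n*eps^2 = 539 * 4.62^2 = 539 * 21.3444 = 11504.6316
sigma^2/(n*eps^2) = 10.5625 / 11504.6316 ≈ 0.00091811

0.000918


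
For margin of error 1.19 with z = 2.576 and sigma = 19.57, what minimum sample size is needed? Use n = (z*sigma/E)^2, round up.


z*sigma/E = 2.576 * 19.57 / 1.19 = 90022/2125 ≈ 42.363294
(z*sigma/E)^2 ≈ 1794.648688
round up: n = 1795

1795


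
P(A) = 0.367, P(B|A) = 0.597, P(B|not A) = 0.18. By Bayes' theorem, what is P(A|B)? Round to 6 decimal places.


P(A|B) = P(B|A)*P(A) / P(B), P(B) = P(B|A)*P(A) + P(B|not A)*P(not A)
P(B|A)*P(A) = 0.597 * 0.367 = 0.219099
P(B|not A)*P(not A) = 0.18 * 0.633 = 0.11394
P(B) = 0.219099 + 0.11394 = 0.333039
P(A|B) = 0.219099 / 0.333039 ≈ 0.65787791

0.657878


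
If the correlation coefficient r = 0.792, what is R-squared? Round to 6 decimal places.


R^2 = r^2 = (0.792)^2 = 0.627264

0.627264


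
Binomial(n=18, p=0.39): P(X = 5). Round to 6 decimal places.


P = C(n,k) * p^k * (1-p)^(n-k)
C(18,5) = 8568
p^k = 0.39^5 ≈ 0.009022420
(1-p)^(n-k) = 0.61^13 ≈ 0.001619153
P = 8568 * 0.009022420 * 0.001619153 ≈ 0.125167

0.125167


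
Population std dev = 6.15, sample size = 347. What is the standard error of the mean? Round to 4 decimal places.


SE = sigma / sqrt(n)
sqrt(347) ≈ 18.627936
SE = 6.15 / 18.627936 ≈ 0.330149

0.3301


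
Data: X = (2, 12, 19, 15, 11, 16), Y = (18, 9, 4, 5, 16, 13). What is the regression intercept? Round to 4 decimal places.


a = ybar - b*xbar, where b = sum((xi-xbar)(yi-ybar)) / sum((xi-xbar)^2)
n = 6, xbar = 75/6 = 12.5, ybar = 65/6 ≈ 10.833333
Sxy = sum((xi-xbar)(yi-ybar)) = -133.5
Sxx = sum((xi-xbar)^2) = 173.5
b = Sxy / Sxx = -267/347 ≈ -0.769452
a = 10.833333 - (-0.769452) * 12.5 = 21290/1041 ≈ 20.451489

20.4515


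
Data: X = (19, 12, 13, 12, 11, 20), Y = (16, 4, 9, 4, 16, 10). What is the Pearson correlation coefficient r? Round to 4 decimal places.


r = sum((xi-xbar)(yi-ybar)) / sqrt(sum((xi-xbar)^2) * sum((yi-ybar)^2))
n = 6, xbar = 87/6 = 14.5, ybar = 59/6 ≈ 9.833333
Sxy = sum((xi-xbar)(yi-ybar)) = 37.5
Sxx = sum((xi-xbar)^2) = 77.5
Syy = sum((yi-ybar)^2) = 869/6 ≈ 144.833333
sqrt(Sxx*Syy) ≈ 105.946134
r = Sxy / sqrt(Sxx*Syy) = 37.5 / 105.946134 ≈ 0.353953

0.3540


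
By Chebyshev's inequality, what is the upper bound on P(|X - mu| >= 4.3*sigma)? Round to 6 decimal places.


P <= 1/k^2
k^2 = 4.3^2 = 18.49
1/k^2 = 1 / 18.49 = 100/1849 ≈ 0.05408329

0.054083


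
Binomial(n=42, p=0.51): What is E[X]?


E[X] = n*p = 42 * 0.51 = 21.42

21.42


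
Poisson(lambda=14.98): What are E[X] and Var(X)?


E[X] = Var(X) = lambda = 14.98

14.98, 14.98


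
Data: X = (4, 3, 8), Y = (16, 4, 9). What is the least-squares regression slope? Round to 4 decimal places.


b = sum((xi-xbar)(yi-ybar)) / sum((xi-xbar)^2)
n = 3, xbar = 15/3 = 5, ybar = 29/3 ≈ 9.666667
Sxy = sum((xi-xbar)(yi-ybar)) = 3
Sxx = sum((xi-xbar)^2) = 14
b = Sxy / Sxx = 3/14 ≈ 0.214286

0.2143


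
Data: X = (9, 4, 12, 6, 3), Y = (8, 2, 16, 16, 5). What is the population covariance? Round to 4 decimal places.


Cov = (1/n)*sum((xi-xbar)(yi-ybar))
n = 5, xbar = 34/5 = 6.8, ybar = 47/5 = 9.4
sum((xi-xbar)(yi-ybar)) = 63.4
Cov = 63.4 / 5 = 12.68

12.6800


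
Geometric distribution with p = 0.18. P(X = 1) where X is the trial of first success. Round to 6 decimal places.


P = (1-p)^(k-1) * p
(1-p)^(k-1) = 0.82^0 = 1
P = 1 * 0.18 = 0.18

0.180000


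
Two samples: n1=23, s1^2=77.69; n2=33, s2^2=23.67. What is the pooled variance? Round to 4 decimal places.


sp^2 = ((n1-1)*s1^2 + (n2-1)*s2^2)/(n1+n2-2)
(n1-1)*s1^2 = 22 * 77.69 = 1709.18
(n2-1)*s2^2 = 32 * 23.67 = 757.44
numerator = 1709.18 + 757.44 = 2466.62
n1+n2-2 = 54
sp^2 = 2466.62 / 54 = 123331/2700 ≈ 45.678148

45.6781


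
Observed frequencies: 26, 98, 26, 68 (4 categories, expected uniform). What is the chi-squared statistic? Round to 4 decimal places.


chi2 = sum((O-E)^2/E), E = total/4
total = 218, E = 218/4 = 54.5
(26 - 54.5)^2 / 54.5 = 812.25 / 54.5 = 3249/218 ≈ 14.903670
(98 - 54.5)^2 / 54.5 = 1892.25 / 54.5 = 7569/218 ≈ 34.720183
(26 - 54.5)^2 / 54.5 = 812.25 / 54.5 = 3249/218 ≈ 14.903670
(68 - 54.5)^2 / 54.5 = 182.25 / 54.5 = 729/218 ≈ 3.344037
chi2 = 7398/109 ≈ 67.871560

67.8716


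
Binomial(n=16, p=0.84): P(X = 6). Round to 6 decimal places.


P = C(n,k) * p^k * (1-p)^(n-k)
C(16,6) = 8008
p^k = 0.84^6 ≈ 0.3512980
(1-p)^(n-k) = 0.16^10 ≈ 0.00000001099512
P = 8008 * 0.3512980 * 0.00000001099512 ≈ 0.000031

0.000031


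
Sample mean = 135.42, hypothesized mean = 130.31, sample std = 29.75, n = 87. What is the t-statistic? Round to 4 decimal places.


t = (xbar - mu0) / (s/sqrt(n))
xbar - mu0 = 135.42 - 130.31 = 5.11
sqrt(87) ≈ 9.32737905
s/sqrt(n) = 29.75 / 9.32737905 ≈ 3.18953479
t = 5.11 / 3.18953479 ≈ 1.602115

1.6021


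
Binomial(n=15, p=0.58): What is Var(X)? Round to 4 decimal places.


Var = n*p*(1-p) = 15 * 0.58 * 0.42 = 3.654

3.6540


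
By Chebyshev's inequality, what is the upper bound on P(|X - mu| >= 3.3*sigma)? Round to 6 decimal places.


P <= 1/k^2
k^2 = 3.3^2 = 10.89
1/k^2 = 1 / 10.89 = 100/1089 ≈ 0.09182736

0.091827


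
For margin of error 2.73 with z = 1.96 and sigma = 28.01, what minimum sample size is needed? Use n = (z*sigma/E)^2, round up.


z*sigma/E = 1.96 * 28.01 / 2.73 = 19607/975 ≈ 20.109744
(z*sigma/E)^2 ≈ 404.401787
round up: n = 405

405


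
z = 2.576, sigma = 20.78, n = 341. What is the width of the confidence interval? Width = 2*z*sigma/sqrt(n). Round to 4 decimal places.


width = 2*z*sigma/sqrt(n)
2*z*sigma = 2 * 2.576 * 20.78 = 107.05856
sqrt(341) ≈ 18.466185
width = 107.05856 / 18.466185 ≈ 5.797546

5.7975


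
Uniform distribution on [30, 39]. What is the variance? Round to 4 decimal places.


Var = (b-a)^2 / 12
(b-a)^2 = (39 - 30)^2 = 81
Var = 81/12 = 6.75

6.7500


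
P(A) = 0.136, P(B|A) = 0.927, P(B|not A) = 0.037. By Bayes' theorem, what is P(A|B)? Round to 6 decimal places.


P(A|B) = P(B|A)*P(A) / P(B), P(B) = P(B|A)*P(A) + P(B|not A)*P(not A)
P(B|A)*P(A) = 0.927 * 0.136 = 0.126072
P(B|not A)*P(not A) = 0.037 * 0.864 = 0.031968
P(B) = 0.126072 + 0.031968 = 0.15804
P(A|B) = 0.126072 / 0.15804 = 1751/2195 ≈ 0.79772210

0.797722


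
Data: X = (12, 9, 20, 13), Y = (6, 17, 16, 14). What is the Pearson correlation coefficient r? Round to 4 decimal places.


r = sum((xi-xbar)(yi-ybar)) / sqrt(sum((xi-xbar)^2) * sum((yi-ybar)^2))
n = 4, xbar = 54/4 = 13.5, ybar = 53/4 = 13.25
Sxy = sum((xi-xbar)(yi-ybar)) = 11.5
Sxx = sum((xi-xbar)^2) = 65
Syy = sum((yi-ybar)^2) = 74.75
sqrt(Sxx*Syy) ≈ 69.704734
r = Sxy / sqrt(Sxx*Syy) = 11.5 / 69.704734 ≈ 0.164982

0.1650


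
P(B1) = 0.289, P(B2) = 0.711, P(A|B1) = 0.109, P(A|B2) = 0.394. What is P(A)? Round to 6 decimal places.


P(A) = P(A|B1)*P(B1) + P(A|B2)*P(B2)
P(A|B1)*P(B1) = 0.109 * 0.289 = 0.031501
P(A|B2)*P(B2) = 0.394 * 0.711 = 0.280134
P(A) = 0.031501 + 0.280134 = 0.311635

0.311635


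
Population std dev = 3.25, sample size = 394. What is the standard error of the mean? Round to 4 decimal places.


SE = sigma / sqrt(n)
sqrt(394) ≈ 19.849433
SE = 3.25 / 19.849433 ≈ 0.163733

0.1637


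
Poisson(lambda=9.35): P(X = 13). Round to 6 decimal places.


P = e^(-lam) * lam^k / k!
e^(-9.35) ≈ 0.00008696542
lam^k = 9.35^13 ≈ 4173985550990.161218
k! = 13! = 6227020800
P = 0.00008696542 * 4173985550990.161218 / 6227020800 ≈ 0.058293

0.058293


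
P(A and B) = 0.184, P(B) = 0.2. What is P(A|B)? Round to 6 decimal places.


P(A|B) = P(A and B) / P(B) = 0.184 / 0.2 = 0.92

0.920000


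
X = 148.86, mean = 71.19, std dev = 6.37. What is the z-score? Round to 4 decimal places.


z = (X - mu) / sigma
X - mu = 148.86 - 71.19 = 77.67
z = 77.67 / 6.37 = 7767/637 ≈ 12.193093

12.1931


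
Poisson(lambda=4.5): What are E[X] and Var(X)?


E[X] = Var(X) = lambda = 4.5

4.5, 4.5


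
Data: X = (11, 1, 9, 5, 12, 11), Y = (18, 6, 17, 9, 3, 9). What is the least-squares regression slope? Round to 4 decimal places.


b = sum((xi-xbar)(yi-ybar)) / sum((xi-xbar)^2)
n = 6, xbar = 49/6 ≈ 8.166667, ybar = 62/6 = 31/3 ≈ 10.333333
Sxy = sum((xi-xbar)(yi-ybar)) = 92/3 ≈ 30.666667
Sxx = sum((xi-xbar)^2) = 557/6 ≈ 92.833333
b = Sxy / Sxx = 184/557 ≈ 0.330341

0.3303


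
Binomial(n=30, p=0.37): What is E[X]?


E[X] = n*p = 30 * 0.37 = 11.1

11.1


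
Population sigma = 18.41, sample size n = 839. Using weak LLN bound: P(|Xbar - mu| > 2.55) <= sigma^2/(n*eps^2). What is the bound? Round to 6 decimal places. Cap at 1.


bound = min(1, sigma^2/(n*eps^2))
sigma^2 = 18.41^2 = 338.9281
n*eps^2 = 839 * 2.55^2 = 839 * 6.5025 = 5455.5975
sigma^2/(n*eps^2) = 338.9281 / 5455.5975 ≈ 0.06212484

0.062125


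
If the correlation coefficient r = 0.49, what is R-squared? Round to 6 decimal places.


R^2 = r^2 = (0.49)^2 = 0.2401

0.240100


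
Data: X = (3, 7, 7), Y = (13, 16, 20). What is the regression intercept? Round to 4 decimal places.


a = ybar - b*xbar, where b = sum((xi-xbar)(yi-ybar)) / sum((xi-xbar)^2)
n = 3, xbar = 17/3 ≈ 5.666667, ybar = 49/3 ≈ 16.333333
Sxy = sum((xi-xbar)(yi-ybar)) = 40/3 ≈ 13.333333
Sxx = sum((xi-xbar)^2) = 32/3 ≈ 10.666667
b = Sxy / Sxx = 1.25
a = 16.333333 - 1.25 * 5.666667 = 9.25

9.2500


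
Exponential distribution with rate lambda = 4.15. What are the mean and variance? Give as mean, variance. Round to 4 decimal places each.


mean = 1/lam, var = 1/lam^2
mean = 1 / 4.15 = 20/83 ≈ 0.240964
lam^2 = 4.15^2 = 17.2225
var = 1 / 17.2225 = 400/6889 ≈ 0.058064

0.2410, 0.0581


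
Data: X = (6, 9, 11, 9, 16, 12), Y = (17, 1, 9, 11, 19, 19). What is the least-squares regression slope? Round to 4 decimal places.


b = sum((xi-xbar)(yi-ybar)) / sum((xi-xbar)^2)
n = 6, xbar = 63/6 = 10.5, ybar = 76/6 = 38/3 ≈ 12.666667
Sxy = sum((xi-xbar)(yi-ybar)) = 43
Sxx = sum((xi-xbar)^2) = 57.5
b = Sxy / Sxx = 86/115 ≈ 0.747826

0.7478


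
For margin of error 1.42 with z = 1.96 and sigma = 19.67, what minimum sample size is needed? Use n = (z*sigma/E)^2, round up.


z*sigma/E = 1.96 * 19.67 / 1.42 = 96383/3550 ≈ 27.150141
(z*sigma/E)^2 ≈ 737.130148
round up: n = 738

738


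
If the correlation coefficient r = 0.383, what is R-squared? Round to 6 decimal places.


R^2 = r^2 = (0.383)^2 = 0.146689

0.146689


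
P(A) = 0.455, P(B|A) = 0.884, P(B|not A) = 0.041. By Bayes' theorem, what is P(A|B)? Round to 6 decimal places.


P(A|B) = P(B|A)*P(A) / P(B), P(B) = P(B|A)*P(A) + P(B|not A)*P(not A)
P(B|A)*P(A) = 0.884 * 0.455 = 0.40222
P(B|not A)*P(not A) = 0.041 * 0.545 = 0.022345
P(B) = 0.40222 + 0.022345 = 0.424565
P(A|B) = 0.40222 / 0.424565 ≈ 0.94736966

0.947370


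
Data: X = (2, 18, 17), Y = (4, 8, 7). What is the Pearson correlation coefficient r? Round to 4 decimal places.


r = sum((xi-xbar)(yi-ybar)) / sqrt(sum((xi-xbar)^2) * sum((yi-ybar)^2))
n = 3, xbar = 37/3 ≈ 12.333333, ybar = 19/3 ≈ 6.333333
Sxy = sum((xi-xbar)(yi-ybar)) = 110/3 ≈ 36.666667
Sxx = sum((xi-xbar)^2) = 482/3 ≈ 160.666667
Syy = sum((yi-ybar)^2) = 26/3 ≈ 8.666667
sqrt(Sxx*Syy) ≈ 37.315472
r = Sxy / sqrt(Sxx*Syy) = 36.666667 / 37.315472 ≈ 0.982613

0.9826


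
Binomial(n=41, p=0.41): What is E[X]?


E[X] = n*p = 41 * 0.41 = 16.81

16.81


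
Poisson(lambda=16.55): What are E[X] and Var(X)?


E[X] = Var(X) = lambda = 16.55

16.55, 16.55


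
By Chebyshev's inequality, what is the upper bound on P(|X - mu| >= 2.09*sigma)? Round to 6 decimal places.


P <= 1/k^2
k^2 = 2.09^2 = 4.3681
1/k^2 = 1 / 4.3681 ≈ 0.22893249

0.228932


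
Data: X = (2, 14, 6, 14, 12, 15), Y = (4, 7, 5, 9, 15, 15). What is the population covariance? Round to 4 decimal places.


Cov = (1/n)*sum((xi-xbar)(yi-ybar))
n = 6, xbar = 63/6 = 10.5, ybar = 55/6 ≈ 9.166667
sum((xi-xbar)(yi-ybar)) = 89.5
Cov = 89.5 / 6 = 179/12 ≈ 14.916667

14.9167


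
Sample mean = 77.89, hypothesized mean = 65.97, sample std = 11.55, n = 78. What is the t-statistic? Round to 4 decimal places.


t = (xbar - mu0) / (s/sqrt(n))
xbar - mu0 = 77.89 - 65.97 = 11.92
sqrt(78) ≈ 8.83176087
s/sqrt(n) = 11.55 / 8.83176087 ≈ 1.30777997
t = 11.92 / 1.30777997 ≈ 9.114683

9.1147


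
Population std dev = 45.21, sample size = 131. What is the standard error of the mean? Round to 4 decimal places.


SE = sigma / sqrt(n)
sqrt(131) ≈ 11.445523
SE = 45.21 / 11.445523 ≈ 3.950016

3.9500


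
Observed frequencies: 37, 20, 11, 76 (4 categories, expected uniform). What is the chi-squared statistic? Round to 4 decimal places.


chi2 = sum((O-E)^2/E), E = total/4
total = 144, E = 144/4 = 36
(37 - 36)^2 / 36 = 1 / 36 = 1/36 ≈ 0.027778
(20 - 36)^2 / 36 = 256 / 36 = 64/9 ≈ 7.111111
(11 - 36)^2 / 36 = 625 / 36 = 625/36 ≈ 17.361111
(76 - 36)^2 / 36 = 1600 / 36 = 400/9 ≈ 44.444444
chi2 = 1241/18 ≈ 68.944444

68.9444


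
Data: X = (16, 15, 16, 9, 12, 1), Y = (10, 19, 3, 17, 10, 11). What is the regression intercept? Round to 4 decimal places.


a = ybar - b*xbar, where b = sum((xi-xbar)(yi-ybar)) / sum((xi-xbar)^2)
n = 6, xbar = 69/6 = 11.5, ybar = 70/6 = 35/3 ≈ 11.666667
Sxy = sum((xi-xbar)(yi-ybar)) = -28
Sxx = sum((xi-xbar)^2) = 169.5
b = Sxy / Sxx = -56/339 ≈ -0.165192
a = 11.666667 - (-0.165192) * 11.5 = 1533/113 ≈ 13.566372

13.5664


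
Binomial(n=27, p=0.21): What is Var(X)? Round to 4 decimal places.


Var = n*p*(1-p) = 27 * 0.21 * 0.79 = 4.4793

4.4793


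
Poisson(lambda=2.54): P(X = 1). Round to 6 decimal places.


P = e^(-lam) * lam^k / k!
e^(-2.54) ≈ 0.07886640
lam^k = 2.54^1 = 2.54
k! = 1! = 1
P = 0.07886640 * 2.54 / 1 ≈ 0.200321

0.200321


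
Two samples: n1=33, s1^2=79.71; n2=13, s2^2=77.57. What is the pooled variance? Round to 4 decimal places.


sp^2 = ((n1-1)*s1^2 + (n2-1)*s2^2)/(n1+n2-2)
(n1-1)*s1^2 = 32 * 79.71 = 2550.72
(n2-1)*s2^2 = 12 * 77.57 = 930.84
numerator = 2550.72 + 930.84 = 3481.56
n1+n2-2 = 44
sp^2 = 3481.56 / 44 = 87039/1100 ≈ 79.126364

79.1264


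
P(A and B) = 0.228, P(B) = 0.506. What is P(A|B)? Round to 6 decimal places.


P(A|B) = P(A and B) / P(B) = 0.228 / 0.506 = 114/253 ≈ 0.45059289

0.450593


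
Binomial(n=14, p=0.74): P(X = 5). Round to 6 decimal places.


P = C(n,k) * p^k * (1-p)^(n-k)
C(14,5) = 2002
p^k = 0.74^5 ≈ 0.2219007
(1-p)^(n-k) = 0.26^9 ≈ 0.000005429504
P = 2002 * 0.2219007 * 0.000005429504 ≈ 0.002412

0.002412


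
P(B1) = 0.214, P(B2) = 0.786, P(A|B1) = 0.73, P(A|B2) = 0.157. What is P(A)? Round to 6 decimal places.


P(A) = P(A|B1)*P(B1) + P(A|B2)*P(B2)
P(A|B1)*P(B1) = 0.73 * 0.214 = 0.15622
P(A|B2)*P(B2) = 0.157 * 0.786 = 0.123402
P(A) = 0.15622 + 0.123402 = 0.279622

0.279622


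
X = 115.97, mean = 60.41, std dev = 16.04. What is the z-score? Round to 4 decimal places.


z = (X - mu) / sigma
X - mu = 115.97 - 60.41 = 55.56
z = 55.56 / 16.04 = 1389/401 ≈ 3.463840

3.4638


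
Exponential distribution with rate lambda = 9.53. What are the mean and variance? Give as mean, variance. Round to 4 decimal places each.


mean = 1/lam, var = 1/lam^2
mean = 1 / 9.53 = 100/953 ≈ 0.104932
lam^2 = 9.53^2 = 90.8209
var = 1 / 90.8209 ≈ 0.011011

0.1049, 0.0110


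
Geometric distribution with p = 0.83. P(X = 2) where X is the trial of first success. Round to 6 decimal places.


P = (1-p)^(k-1) * p
(1-p)^(k-1) = 0.17^1 = 0.17
P = 0.17 * 0.83 = 0.1411

0.141100


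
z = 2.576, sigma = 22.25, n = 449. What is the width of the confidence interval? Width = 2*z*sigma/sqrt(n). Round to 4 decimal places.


width = 2*z*sigma/sqrt(n)
2*z*sigma = 2 * 2.576 * 22.25 = 114.632
sqrt(449) ≈ 21.189620
width = 114.632 / 21.189620 ≈ 5.409819

5.4098


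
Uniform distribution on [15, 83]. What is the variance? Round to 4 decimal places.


Var = (b-a)^2 / 12
(b-a)^2 = (83 - 15)^2 = 4624
Var = 4624/12 ≈ 385.333333

385.3333


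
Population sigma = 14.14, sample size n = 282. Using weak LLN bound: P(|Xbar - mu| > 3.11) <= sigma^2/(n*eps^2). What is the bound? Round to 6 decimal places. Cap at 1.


bound = min(1, sigma^2/(n*eps^2))
sigma^2 = 14.14^2 = 199.9396
n*eps^2 = 282 * 3.11^2 = 282 * 9.6721 = 2727.5322
sigma^2/(n*eps^2) = 199.9396 / 2727.5322 ≈ 0.07330421

0.073304


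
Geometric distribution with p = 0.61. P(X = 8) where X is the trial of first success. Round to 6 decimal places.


P = (1-p)^(k-1) * p
(1-p)^(k-1) = 0.39^7 ≈ 0.001372310
P = 0.001372310 * 0.61 ≈ 0.0008371091

0.000837


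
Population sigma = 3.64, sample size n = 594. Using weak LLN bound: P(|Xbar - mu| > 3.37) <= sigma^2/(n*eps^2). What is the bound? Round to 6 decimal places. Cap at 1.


bound = min(1, sigma^2/(n*eps^2))
sigma^2 = 3.64^2 = 13.2496
n*eps^2 = 594 * 3.37^2 = 594 * 11.3569 = 6745.9986
sigma^2/(n*eps^2) = 13.2496 / 6745.9986 ≈ 0.00196407

0.001964


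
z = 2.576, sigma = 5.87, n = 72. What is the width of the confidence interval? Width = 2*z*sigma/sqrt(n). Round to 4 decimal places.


width = 2*z*sigma/sqrt(n)
2*z*sigma = 2 * 2.576 * 5.87 = 30.24224
sqrt(72) ≈ 8.485281
width = 30.24224 / 8.485281 ≈ 3.564082

3.5641


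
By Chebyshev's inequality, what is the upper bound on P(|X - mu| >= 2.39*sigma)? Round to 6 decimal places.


P <= 1/k^2
k^2 = 2.39^2 = 5.7121
1/k^2 = 1 / 5.7121 ≈ 0.17506696

0.175067


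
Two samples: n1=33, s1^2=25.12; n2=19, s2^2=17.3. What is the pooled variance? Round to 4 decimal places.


sp^2 = ((n1-1)*s1^2 + (n2-1)*s2^2)/(n1+n2-2)
(n1-1)*s1^2 = 32 * 25.12 = 803.84
(n2-1)*s2^2 = 18 * 17.3 = 311.4
numerator = 803.84 + 311.4 = 1115.24
n1+n2-2 = 50
sp^2 = 1115.24 / 50 = 22.3048

22.3048


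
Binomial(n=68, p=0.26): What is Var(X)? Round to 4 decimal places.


Var = n*p*(1-p) = 68 * 0.26 * 0.74 = 13.0832

13.0832


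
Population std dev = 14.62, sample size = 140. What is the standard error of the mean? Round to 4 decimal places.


SE = sigma / sqrt(n)
sqrt(140) ≈ 11.832160
SE = 14.62 / 11.832160 ≈ 1.235616

1.2356


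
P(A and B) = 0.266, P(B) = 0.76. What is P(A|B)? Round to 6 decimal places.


P(A|B) = P(A and B) / P(B) = 0.266 / 0.76 = 0.35

0.350000


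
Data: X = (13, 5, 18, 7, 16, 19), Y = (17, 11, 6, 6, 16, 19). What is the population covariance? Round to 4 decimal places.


Cov = (1/n)*sum((xi-xbar)(yi-ybar))
n = 6, xbar = 78/6 = 13, ybar = 75/6 = 12.5
sum((xi-xbar)(yi-ybar)) = 68
Cov = 68 / 6 = 34/3 ≈ 11.333333

11.3333


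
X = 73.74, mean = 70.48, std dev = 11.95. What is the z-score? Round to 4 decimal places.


z = (X - mu) / sigma
X - mu = 73.74 - 70.48 = 3.26
z = 3.26 / 11.95 = 326/1195 ≈ 0.272803

0.2728


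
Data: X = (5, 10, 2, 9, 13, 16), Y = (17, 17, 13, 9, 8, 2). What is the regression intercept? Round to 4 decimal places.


a = ybar - b*xbar, where b = sum((xi-xbar)(yi-ybar)) / sum((xi-xbar)^2)
n = 6, xbar = 55/6 ≈ 9.166667, ybar = 66/6 = 11
Sxy = sum((xi-xbar)(yi-ybar)) = -107
Sxx = sum((xi-xbar)^2) = 785/6 ≈ 130.833333
b = Sxy / Sxx = -642/785 ≈ -0.817834
a = 11 - (-0.817834) * 9.166667 = 2904/157 ≈ 18.496815

18.4968


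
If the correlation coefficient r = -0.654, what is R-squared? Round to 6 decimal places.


R^2 = r^2 = (-0.654)^2 = 0.427716

0.427716


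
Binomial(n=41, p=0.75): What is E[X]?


E[X] = n*p = 41 * 0.75 = 30.75

30.75


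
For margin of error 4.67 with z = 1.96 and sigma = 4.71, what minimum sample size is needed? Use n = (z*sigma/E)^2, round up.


z*sigma/E = 1.96 * 4.71 / 4.67 ≈ 1.976788
(z*sigma/E)^2 ≈ 3.907691
round up: n = 4

4


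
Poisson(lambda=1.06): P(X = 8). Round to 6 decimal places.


P = e^(-lam) * lam^k / k!
e^(-1.06) ≈ 0.3464558
lam^k = 1.06^8 ≈ 1.593848
k! = 8! = 40320
P = 0.3464558 * 1.593848 / 40320 ≈ 0.000014

0.000014


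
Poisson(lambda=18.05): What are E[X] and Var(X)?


E[X] = Var(X) = lambda = 18.05

18.05, 18.05


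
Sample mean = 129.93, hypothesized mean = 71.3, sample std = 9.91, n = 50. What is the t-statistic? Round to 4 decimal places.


t = (xbar - mu0) / (s/sqrt(n))
xbar - mu0 = 129.93 - 71.3 = 58.63
sqrt(50) ≈ 7.07106781
s/sqrt(n) = 9.91 / 7.07106781 ≈ 1.40148564
t = 58.63 / 1.40148564 ≈ 41.834178

41.8342


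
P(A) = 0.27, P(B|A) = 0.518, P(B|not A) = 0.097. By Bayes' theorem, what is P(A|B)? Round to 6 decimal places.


P(A|B) = P(B|A)*P(A) / P(B), P(B) = P(B|A)*P(A) + P(B|not A)*P(not A)
P(B|A)*P(A) = 0.518 * 0.27 = 0.13986
P(B|not A)*P(not A) = 0.097 * 0.73 = 0.07081
P(B) = 0.13986 + 0.07081 = 0.21067
P(A|B) = 0.13986 / 0.21067 ≈ 0.66388190

0.663882


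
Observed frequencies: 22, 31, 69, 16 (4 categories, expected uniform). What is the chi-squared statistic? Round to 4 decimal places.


chi2 = sum((O-E)^2/E), E = total/4
total = 138, E = 138/4 = 34.5
(22 - 34.5)^2 / 34.5 = 156.25 / 34.5 = 625/138 ≈ 4.528986
(31 - 34.5)^2 / 34.5 = 12.25 / 34.5 = 49/138 ≈ 0.355072
(69 - 34.5)^2 / 34.5 = 1190.25 / 34.5 = 34.5
(16 - 34.5)^2 / 34.5 = 342.25 / 34.5 = 1369/138 ≈ 9.920290
chi2 = 1134/23 ≈ 49.304348

49.3043


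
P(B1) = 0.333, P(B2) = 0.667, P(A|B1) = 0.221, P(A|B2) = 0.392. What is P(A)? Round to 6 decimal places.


P(A) = P(A|B1)*P(B1) + P(A|B2)*P(B2)
P(A|B1)*P(B1) = 0.221 * 0.333 = 0.073593
P(A|B2)*P(B2) = 0.392 * 0.667 = 0.261464
P(A) = 0.073593 + 0.261464 = 0.335057

0.335057


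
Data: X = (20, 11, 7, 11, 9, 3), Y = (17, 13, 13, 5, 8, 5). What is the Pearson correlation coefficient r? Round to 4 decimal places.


r = sum((xi-xbar)(yi-ybar)) / sqrt(sum((xi-xbar)^2) * sum((yi-ybar)^2))
n = 6, xbar = 61/6 ≈ 10.166667, ybar = 61/6 ≈ 10.166667
Sxy = sum((xi-xbar)(yi-ybar)) = 575/6 ≈ 95.833333
Sxx = sum((xi-xbar)^2) = 965/6 ≈ 160.833333
Syy = sum((yi-ybar)^2) = 725/6 ≈ 120.833333
sqrt(Sxx*Syy) ≈ 139.405982
r = Sxy / sqrt(Sxx*Syy) = 95.833333 / 139.405982 ≈ 0.687441

0.6874


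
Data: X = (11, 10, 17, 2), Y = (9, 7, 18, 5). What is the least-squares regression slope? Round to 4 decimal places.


b = sum((xi-xbar)(yi-ybar)) / sum((xi-xbar)^2)
n = 4, xbar = 40/4 = 10, ybar = 39/4 = 9.75
Sxy = sum((xi-xbar)(yi-ybar)) = 95
Sxx = sum((xi-xbar)^2) = 114
b = Sxy / Sxx = 5/6 ≈ 0.833333

0.8333


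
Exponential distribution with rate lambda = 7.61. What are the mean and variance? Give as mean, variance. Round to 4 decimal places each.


mean = 1/lam, var = 1/lam^2
mean = 1 / 7.61 = 100/761 ≈ 0.131406
lam^2 = 7.61^2 = 57.9121
var = 1 / 57.9121 ≈ 0.017268

0.1314, 0.0173


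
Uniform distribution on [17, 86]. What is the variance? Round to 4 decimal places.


Var = (b-a)^2 / 12
(b-a)^2 = (86 - 17)^2 = 4761
Var = 4761/12 = 396.75

396.7500


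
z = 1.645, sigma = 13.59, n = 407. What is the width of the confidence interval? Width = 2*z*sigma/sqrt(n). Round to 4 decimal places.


width = 2*z*sigma/sqrt(n)
2*z*sigma = 2 * 1.645 * 13.59 = 44.7111
sqrt(407) ≈ 20.174241
width = 44.7111 / 20.174241 ≈ 2.216247

2.2162


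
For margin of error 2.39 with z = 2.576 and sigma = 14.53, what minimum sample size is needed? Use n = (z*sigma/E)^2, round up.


z*sigma/E = 2.576 * 14.53 / 2.39 ≈ 15.660787
(z*sigma/E)^2 ≈ 245.260237
round up: n = 246

246


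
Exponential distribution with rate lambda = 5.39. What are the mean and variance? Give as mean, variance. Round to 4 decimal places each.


mean = 1/lam, var = 1/lam^2
mean = 1 / 5.39 = 100/539 ≈ 0.185529
lam^2 = 5.39^2 = 29.0521
var = 1 / 29.0521 ≈ 0.034421

0.1855, 0.0344


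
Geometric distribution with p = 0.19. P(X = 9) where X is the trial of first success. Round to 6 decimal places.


P = (1-p)^(k-1) * p
(1-p)^(k-1) = 0.81^8 ≈ 0.1853020
P = 0.1853020 * 0.19 ≈ 0.03520738

0.035207


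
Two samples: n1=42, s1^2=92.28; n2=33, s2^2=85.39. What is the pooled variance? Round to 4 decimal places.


sp^2 = ((n1-1)*s1^2 + (n2-1)*s2^2)/(n1+n2-2)
(n1-1)*s1^2 = 41 * 92.28 = 3783.48
(n2-1)*s2^2 = 32 * 85.39 = 2732.48
numerator = 3783.48 + 2732.48 = 6515.96
n1+n2-2 = 73
sp^2 = 6515.96 / 73 = 162899/1825 ≈ 89.259726

89.2597


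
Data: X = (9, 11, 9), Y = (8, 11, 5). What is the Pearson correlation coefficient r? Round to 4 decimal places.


r = sum((xi-xbar)(yi-ybar)) / sqrt(sum((xi-xbar)^2) * sum((yi-ybar)^2))
n = 3, xbar = 29/3 ≈ 9.666667, ybar = 24/3 = 8
Sxy = sum((xi-xbar)(yi-ybar)) = 6
Sxx = sum((xi-xbar)^2) = 8/3 ≈ 2.666667
Syy = sum((yi-ybar)^2) = 18
sqrt(Sxx*Syy) ≈ 6.928203
r = Sxy / sqrt(Sxx*Syy) = 6 / 6.928203 ≈ 0.866025

0.8660


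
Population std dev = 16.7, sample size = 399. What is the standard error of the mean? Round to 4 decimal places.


SE = sigma / sqrt(n)
sqrt(399) ≈ 19.974984
SE = 16.7 / 19.974984 ≈ 0.836046

0.8360
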